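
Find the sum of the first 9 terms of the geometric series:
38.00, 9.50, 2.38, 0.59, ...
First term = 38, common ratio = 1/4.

Sₙ = a(1 - rⁿ) / (1 - r)
S_9 = 38(1 - (1/4)^9) / (1 - (1/4))
S_9 = 38(1 - (1/262144)) / (3/4)
S_9 = 1660239/32768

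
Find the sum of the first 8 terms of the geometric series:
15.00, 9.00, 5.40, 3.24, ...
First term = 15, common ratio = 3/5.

Sₙ = a(1 - rⁿ) / (1 - r)
S_8 = 15(1 - (3/5)^8) / (1 - (3/5))
S_8 = 15(1 - (6561/390625)) / (2/5)
S_8 = 576096/15625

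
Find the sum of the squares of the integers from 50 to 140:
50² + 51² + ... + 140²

Use ∑_{k=1}^{n} k² = n(n+1)(2n+1)/6, then subtract the first 49 terms.
∑_{k=1}^{140} k² = 140×141×281/6 = 924490
∑_{k=1}^{49} k² = 49×50×99/6 = 40425
∑_{k=50}^{140} k² = 924490 - 40425 = 884065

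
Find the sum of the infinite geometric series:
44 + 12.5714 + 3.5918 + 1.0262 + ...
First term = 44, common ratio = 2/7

For |r| < 1, S = a / (1 - r)
S = 44 / (1 - (2/7))
S = 44 / (5/7)
S = 308/5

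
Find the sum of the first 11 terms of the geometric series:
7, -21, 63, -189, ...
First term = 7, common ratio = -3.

Sₙ = a(1 - rⁿ) / (1 - r)
S_11 = 7(1 - (-3)^11) / (1 - (-3))
S_11 = 7(1 - (-177147)) / (4)
S_11 = 310009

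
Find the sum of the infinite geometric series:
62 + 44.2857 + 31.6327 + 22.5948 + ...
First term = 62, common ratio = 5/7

For |r| < 1, S = a / (1 - r)
S = 62 / (1 - (5/7))
S = 62 / (2/7)
S = 217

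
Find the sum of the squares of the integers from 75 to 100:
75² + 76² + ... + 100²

Use ∑_{k=1}^{n} k² = n(n+1)(2n+1)/6, then subtract the first 74 terms.
∑_{k=1}^{100} k² = 100×101×201/6 = 338350
∑_{k=1}^{74} k² = 74×75×149/6 = 137825
∑_{k=75}^{100} k² = 338350 - 137825 = 200525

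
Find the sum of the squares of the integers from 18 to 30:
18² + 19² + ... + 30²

Use ∑_{k=1}^{n} k² = n(n+1)(2n+1)/6, then subtract the first 17 terms.
∑_{k=1}^{30} k² = 30×31×61/6 = 9455
∑_{k=1}^{17} k² = 17×18×35/6 = 1785
∑_{k=18}^{30} k² = 9455 - 1785 = 7670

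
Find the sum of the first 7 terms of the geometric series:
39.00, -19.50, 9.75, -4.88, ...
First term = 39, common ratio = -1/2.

Sₙ = a(1 - rⁿ) / (1 - r)
S_7 = 39(1 - (-1/2)^7) / (1 - (-1/2))
S_7 = 39(1 - (-1/128)) / (3/2)
S_7 = 1677/64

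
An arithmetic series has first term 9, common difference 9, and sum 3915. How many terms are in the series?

Using S = n/2 × [2a + (n-1)d]
3915 = n/2 × [2(9) + (n-1)(9)]
3915 = n/2 × [18 + 9n - 9]
7830 = n × [9 + 9n]
9n² + (9)n - 7830 = 0
Discriminant: Δ = (9)² - 4(9)(-7830) = 81 + 281880 = 281961
√Δ = 531
n = [-(9) + √Δ] / (2·9) = (-9 + 531) / 18 = 522 / 18 = 29
(The negative root is discarded since n must be a positive integer.)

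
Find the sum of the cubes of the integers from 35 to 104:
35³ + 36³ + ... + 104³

Use ∑_{k=1}^{n} k³ = [n(n+1)/2]², then subtract the first 34 terms.
∑_{k=1}^{104} k³ = [104×105/2]² = 5460² = 29811600
∑_{k=1}^{34} k³ = [34×35/2]² = 595² = 354025
∑_{k=35}^{104} k³ = 29811600 - 354025 = 29457575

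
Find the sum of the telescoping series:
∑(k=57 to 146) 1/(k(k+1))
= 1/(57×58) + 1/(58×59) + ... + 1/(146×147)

Partial fractions: 1/(k(k+1)) = 1/k - 1/(k+1)
The series telescopes:
= (1/57 - 1/58) + (1/58 - 1/59) + ... + (1/146 - 1/147)
= 1/57 - 1/147
= 10/931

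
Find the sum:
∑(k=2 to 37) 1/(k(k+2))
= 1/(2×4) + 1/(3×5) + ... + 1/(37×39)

Partial fractions: 1/(k(k+2)) = (1/2)[1/k - 1/(k+2)]
Telescoping leaves the first two and last two terms:
= (1/2)[1/2 + 1/3 - 1/38 - 1/39]
= 193/494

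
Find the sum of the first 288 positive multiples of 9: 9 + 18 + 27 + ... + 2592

Factor out 9: = 9(1 + 2 + ... + 288) = 9 × n(n+1)/2
= 9 × 288×289/2
= 9 × 41616
= 374544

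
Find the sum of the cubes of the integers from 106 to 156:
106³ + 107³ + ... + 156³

Use ∑_{k=1}^{n} k³ = [n(n+1)/2]², then subtract the first 105 terms.
∑_{k=1}^{156} k³ = [156×157/2]² = 12246² = 149964516
∑_{k=1}^{105} k³ = [105×106/2]² = 5565² = 30969225
∑_{k=106}^{156} k³ = 149964516 - 30969225 = 118995291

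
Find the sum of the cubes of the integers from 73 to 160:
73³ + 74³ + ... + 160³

Use ∑_{k=1}^{n} k³ = [n(n+1)/2]², then subtract the first 72 terms.
∑_{k=1}^{160} k³ = [160×161/2]² = 12880² = 165894400
∑_{k=1}^{72} k³ = [72×73/2]² = 2628² = 6906384
∑_{k=73}^{160} k³ = 165894400 - 6906384 = 158988016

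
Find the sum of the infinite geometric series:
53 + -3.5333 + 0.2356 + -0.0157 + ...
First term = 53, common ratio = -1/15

For |r| < 1, S = a / (1 - r)
S = 53 / (1 - (-1/15))
S = 53 / (16/15)
S = 795/16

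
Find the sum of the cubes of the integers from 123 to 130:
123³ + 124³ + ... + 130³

Use ∑_{k=1}^{n} k³ = [n(n+1)/2]², then subtract the first 122 terms.
∑_{k=1}^{130} k³ = [130×131/2]² = 8515² = 72505225
∑_{k=1}^{122} k³ = [122×123/2]² = 7503² = 56295009
∑_{k=123}^{130} k³ = 72505225 - 56295009 = 16210216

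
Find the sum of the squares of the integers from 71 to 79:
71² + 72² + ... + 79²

Use ∑_{k=1}^{n} k² = n(n+1)(2n+1)/6, then subtract the first 70 terms.
∑_{k=1}^{79} k² = 79×80×159/6 = 167480
∑_{k=1}^{70} k² = 70×71×141/6 = 116795
∑_{k=71}^{79} k² = 167480 - 116795 = 50685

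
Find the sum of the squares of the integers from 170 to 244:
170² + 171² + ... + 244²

Use ∑_{k=1}^{n} k² = n(n+1)(2n+1)/6, then subtract the first 169 terms.
∑_{k=1}^{244} k² = 244×245×489/6 = 4872070
∑_{k=1}^{169} k² = 169×170×339/6 = 1623245
∑_{k=170}^{244} k² = 4872070 - 1623245 = 3248825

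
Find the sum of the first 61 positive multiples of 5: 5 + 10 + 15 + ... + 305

Factor out 5: = 5(1 + 2 + ... + 61) = 5 × n(n+1)/2
= 5 × 61×62/2
= 5 × 1891
= 9455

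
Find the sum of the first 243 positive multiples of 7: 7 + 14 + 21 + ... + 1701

Factor out 7: = 7(1 + 2 + ... + 243) = 7 × n(n+1)/2
= 7 × 243×244/2
= 7 × 29646
= 207522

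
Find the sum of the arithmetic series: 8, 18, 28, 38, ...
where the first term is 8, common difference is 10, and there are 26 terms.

Sₙ = n/2 × (first + last)
Last term = a + (n-1)d = 8 + (26-1)×10 = 258
S_26 = 26/2 × (8 + 258)
S_26 = 26/2 × 266 = 3458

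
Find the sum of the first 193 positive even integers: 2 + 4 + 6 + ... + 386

Sum of first n even numbers = n(n+1)
= 193×194
= 37442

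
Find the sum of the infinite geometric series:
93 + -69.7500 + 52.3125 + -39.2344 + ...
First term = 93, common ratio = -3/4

For |r| < 1, S = a / (1 - r)
S = 93 / (1 - (-3/4))
S = 93 / (7/4)
S = 372/7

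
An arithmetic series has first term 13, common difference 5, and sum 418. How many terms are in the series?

Using S = n/2 × [2a + (n-1)d]
418 = n/2 × [2(13) + (n-1)(5)]
418 = n/2 × [26 + 5n - 5]
836 = n × [21 + 5n]
5n² + (21)n - 836 = 0
Discriminant: Δ = (21)² - 4(5)(-836) = 441 + 16720 = 17161
√Δ = 131
n = [-(21) + √Δ] / (2·5) = (-21 + 131) / 10 = 110 / 10 = 11
(The negative root is discarded since n must be a positive integer.)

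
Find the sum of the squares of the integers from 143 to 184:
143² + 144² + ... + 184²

Use ∑_{k=1}^{n} k² = n(n+1)(2n+1)/6, then subtract the first 142 terms.
∑_{k=1}^{184} k² = 184×185×369/6 = 2093460
∑_{k=1}^{142} k² = 142×143×285/6 = 964535
∑_{k=143}^{184} k² = 2093460 - 964535 = 1128925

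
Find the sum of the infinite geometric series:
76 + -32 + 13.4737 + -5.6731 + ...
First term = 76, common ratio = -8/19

For |r| < 1, S = a / (1 - r)
S = 76 / (1 - (-8/19))
S = 76 / (27/19)
S = 1444/27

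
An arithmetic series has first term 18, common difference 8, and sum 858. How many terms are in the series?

Using S = n/2 × [2a + (n-1)d]
858 = n/2 × [2(18) + (n-1)(8)]
858 = n/2 × [36 + 8n - 8]
1716 = n × [28 + 8n]
8n² + (28)n - 1716 = 0
Discriminant: Δ = (28)² - 4(8)(-1716) = 784 + 54912 = 55696
√Δ = 236
n = [-(28) + √Δ] / (2·8) = (-28 + 236) / 16 = 208 / 16 = 13
(The negative root is discarded since n must be a positive integer.)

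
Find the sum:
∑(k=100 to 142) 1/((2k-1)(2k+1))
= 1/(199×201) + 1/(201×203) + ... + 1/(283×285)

Partial fractions: 1/((2k-1)(2k+1)) = (1/2)[1/(2k-1) - 1/(2k+1)]
The series telescopes:
= (1/2)[1/199 - 1/285]
= 43/56715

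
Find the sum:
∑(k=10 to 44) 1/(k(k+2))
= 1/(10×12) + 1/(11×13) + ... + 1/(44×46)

Partial fractions: 1/(k(k+2)) = (1/2)[1/k - 1/(k+2)]
Telescoping leaves the first two and last two terms:
= (1/2)[1/10 + 1/11 - 1/45 - 1/46]
= 1673/22770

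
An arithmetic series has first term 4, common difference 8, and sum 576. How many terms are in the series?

Using S = n/2 × [2a + (n-1)d]
576 = n/2 × [2(4) + (n-1)(8)]
576 = n/2 × [8 + 8n - 8]
1152 = n × [0 + 8n]
8n² + (0)n - 1152 = 0
Discriminant: Δ = (0)² - 4(8)(-1152) = 0 + 36864 = 36864
√Δ = 192
n = [-(0) + √Δ] / (2·8) = (0 + 192) / 16 = 192 / 16 = 12
(The negative root is discarded since n must be a positive integer.)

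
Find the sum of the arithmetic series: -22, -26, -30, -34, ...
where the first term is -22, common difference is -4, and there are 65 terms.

Sₙ = n/2 × (first + last)
Last term = a + (n-1)d = -22 + (65-1)×(-4) = -278
S_65 = 65/2 × (-22 + (-278))
S_65 = 65/2 × (-300) = -9750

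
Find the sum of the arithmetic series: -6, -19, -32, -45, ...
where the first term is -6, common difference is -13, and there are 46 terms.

Sₙ = n/2 × (first + last)
Last term = a + (n-1)d = -6 + (46-1)×(-13) = -591
S_46 = 46/2 × (-6 + (-591))
S_46 = 46/2 × (-597) = -13731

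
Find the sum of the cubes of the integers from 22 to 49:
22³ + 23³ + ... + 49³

Use ∑_{k=1}^{n} k³ = [n(n+1)/2]², then subtract the first 21 terms.
∑_{k=1}^{49} k³ = [49×50/2]² = 1225² = 1500625
∑_{k=1}^{21} k³ = [21×22/2]² = 231² = 53361
∑_{k=22}^{49} k³ = 1500625 - 53361 = 1447264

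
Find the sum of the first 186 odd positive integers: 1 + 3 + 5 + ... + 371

Sum of first n odd numbers = n²
= 186²
= 34596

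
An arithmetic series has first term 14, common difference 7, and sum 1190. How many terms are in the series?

Using S = n/2 × [2a + (n-1)d]
1190 = n/2 × [2(14) + (n-1)(7)]
1190 = n/2 × [28 + 7n - 7]
2380 = n × [21 + 7n]
7n² + (21)n - 2380 = 0
Discriminant: Δ = (21)² - 4(7)(-2380) = 441 + 66640 = 67081
√Δ = 259
n = [-(21) + √Δ] / (2·7) = (-21 + 259) / 14 = 238 / 14 = 17
(The negative root is discarded since n must be a positive integer.)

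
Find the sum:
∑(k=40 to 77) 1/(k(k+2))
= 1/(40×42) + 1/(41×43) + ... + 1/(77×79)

Partial fractions: 1/(k(k+2)) = (1/2)[1/k - 1/(k+2)]
Telescoping leaves the first two and last two terms:
= (1/2)[1/40 + 1/41 - 1/78 - 1/79]
= 120821/10105680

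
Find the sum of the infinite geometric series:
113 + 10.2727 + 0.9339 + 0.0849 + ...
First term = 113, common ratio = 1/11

For |r| < 1, S = a / (1 - r)
S = 113 / (1 - (1/11))
S = 113 / (10/11)
S = 1243/10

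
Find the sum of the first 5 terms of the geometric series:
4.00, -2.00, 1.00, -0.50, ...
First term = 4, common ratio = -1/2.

Sₙ = a(1 - rⁿ) / (1 - r)
S_5 = 4(1 - (-1/2)^5) / (1 - (-1/2))
S_5 = 4(1 - (-1/32)) / (3/2)
S_5 = 11/4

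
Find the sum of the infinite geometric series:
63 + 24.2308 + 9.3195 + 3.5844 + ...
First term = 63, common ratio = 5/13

For |r| < 1, S = a / (1 - r)
S = 63 / (1 - (5/13))
S = 63 / (8/13)
S = 819/8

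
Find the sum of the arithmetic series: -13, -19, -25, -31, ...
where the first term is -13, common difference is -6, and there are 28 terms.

Sₙ = n/2 × (first + last)
Last term = a + (n-1)d = -13 + (28-1)×(-6) = -175
S_28 = 28/2 × (-13 + (-175))
S_28 = 28/2 × (-188) = -2632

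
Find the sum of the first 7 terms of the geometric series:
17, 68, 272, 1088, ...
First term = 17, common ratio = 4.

Sₙ = a(1 - rⁿ) / (1 - r)
S_7 = 17(1 - 4^7) / (1 - 4)
S_7 = 17(1 - 16384) / (-3)
S_7 = 92837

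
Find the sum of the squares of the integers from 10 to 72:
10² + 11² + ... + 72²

Use ∑_{k=1}^{n} k² = n(n+1)(2n+1)/6, then subtract the first 9 terms.
∑_{k=1}^{72} k² = 72×73×145/6 = 127020
∑_{k=1}^{9} k² = 9×10×19/6 = 285
∑_{k=10}^{72} k² = 127020 - 285 = 126735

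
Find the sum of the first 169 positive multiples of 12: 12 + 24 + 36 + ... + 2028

Factor out 12: = 12(1 + 2 + ... + 169) = 12 × n(n+1)/2
= 12 × 169×170/2
= 12 × 14365
= 172380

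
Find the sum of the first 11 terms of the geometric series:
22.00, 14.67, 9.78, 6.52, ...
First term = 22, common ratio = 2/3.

Sₙ = a(1 - rⁿ) / (1 - r)
S_11 = 22(1 - (2/3)^11) / (1 - (2/3))
S_11 = 22(1 - (2048/177147)) / (1/3)
S_11 = 3852178/59049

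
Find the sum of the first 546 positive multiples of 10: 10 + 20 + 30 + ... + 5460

Factor out 10: = 10(1 + 2 + ... + 546) = 10 × n(n+1)/2
= 10 × 546×547/2
= 10 × 149331
= 1493310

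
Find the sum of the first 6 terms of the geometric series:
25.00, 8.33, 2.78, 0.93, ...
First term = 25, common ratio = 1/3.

Sₙ = a(1 - rⁿ) / (1 - r)
S_6 = 25(1 - (1/3)^6) / (1 - (1/3))
S_6 = 25(1 - (1/729)) / (2/3)
S_6 = 9100/243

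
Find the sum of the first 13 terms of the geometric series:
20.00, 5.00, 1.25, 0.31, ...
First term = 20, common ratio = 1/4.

Sₙ = a(1 - rⁿ) / (1 - r)
S_13 = 20(1 - (1/4)^13) / (1 - (1/4))
S_13 = 20(1 - (1/67108864)) / (3/4)
S_13 = 111848105/4194304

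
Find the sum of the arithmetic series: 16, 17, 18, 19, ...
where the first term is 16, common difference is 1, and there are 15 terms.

Sₙ = n/2 × (first + last)
Last term = a + (n-1)d = 16 + (15-1)×1 = 30
S_15 = 15/2 × (16 + 30)
S_15 = 15/2 × 46 = 345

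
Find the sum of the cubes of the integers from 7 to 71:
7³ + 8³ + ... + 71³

Use ∑_{k=1}^{n} k³ = [n(n+1)/2]², then subtract the first 6 terms.
∑_{k=1}^{71} k³ = [71×72/2]² = 2556² = 6533136
∑_{k=1}^{6} k³ = [6×7/2]² = 21² = 441
∑_{k=7}^{71} k³ = 6533136 - 441 = 6532695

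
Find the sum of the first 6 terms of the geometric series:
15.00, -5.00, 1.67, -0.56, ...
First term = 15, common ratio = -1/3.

Sₙ = a(1 - rⁿ) / (1 - r)
S_6 = 15(1 - (-1/3)^6) / (1 - (-1/3))
S_6 = 15(1 - (1/729)) / (4/3)
S_6 = 910/81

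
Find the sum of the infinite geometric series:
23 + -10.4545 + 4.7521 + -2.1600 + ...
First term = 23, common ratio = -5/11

For |r| < 1, S = a / (1 - r)
S = 23 / (1 - (-5/11))
S = 23 / (16/11)
S = 253/16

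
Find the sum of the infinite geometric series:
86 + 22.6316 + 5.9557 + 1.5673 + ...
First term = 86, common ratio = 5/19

For |r| < 1, S = a / (1 - r)
S = 86 / (1 - (5/19))
S = 86 / (14/19)
S = 817/7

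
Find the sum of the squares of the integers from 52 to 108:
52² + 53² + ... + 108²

Use ∑_{k=1}^{n} k² = n(n+1)(2n+1)/6, then subtract the first 51 terms.
∑_{k=1}^{108} k² = 108×109×217/6 = 425754
∑_{k=1}^{51} k² = 51×52×103/6 = 45526
∑_{k=52}^{108} k² = 425754 - 45526 = 380228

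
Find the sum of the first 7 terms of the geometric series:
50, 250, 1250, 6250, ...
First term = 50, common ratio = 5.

Sₙ = a(1 - rⁿ) / (1 - r)
S_7 = 50(1 - 5^7) / (1 - 5)
S_7 = 50(1 - 78125) / (-4)
S_7 = 976550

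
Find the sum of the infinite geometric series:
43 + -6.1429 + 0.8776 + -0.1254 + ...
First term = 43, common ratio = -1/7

For |r| < 1, S = a / (1 - r)
S = 43 / (1 - (-1/7))
S = 43 / (8/7)
S = 301/8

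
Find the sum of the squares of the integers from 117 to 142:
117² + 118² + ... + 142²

Use ∑_{k=1}^{n} k² = n(n+1)(2n+1)/6, then subtract the first 116 terms.
∑_{k=1}^{142} k² = 142×143×285/6 = 964535
∑_{k=1}^{116} k² = 116×117×233/6 = 527046
∑_{k=117}^{142} k² = 964535 - 527046 = 437489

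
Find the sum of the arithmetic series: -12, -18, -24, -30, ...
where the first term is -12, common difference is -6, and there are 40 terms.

Sₙ = n/2 × (first + last)
Last term = a + (n-1)d = -12 + (40-1)×(-6) = -246
S_40 = 40/2 × (-12 + (-246))
S_40 = 40/2 × (-258) = -5160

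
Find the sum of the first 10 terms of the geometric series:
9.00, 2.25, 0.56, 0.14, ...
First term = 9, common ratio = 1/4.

Sₙ = a(1 - rⁿ) / (1 - r)
S_10 = 9(1 - (1/4)^10) / (1 - (1/4))
S_10 = 9(1 - (1/1048576)) / (3/4)
S_10 = 3145725/262144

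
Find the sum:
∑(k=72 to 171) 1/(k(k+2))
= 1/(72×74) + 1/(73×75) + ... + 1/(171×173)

Partial fractions: 1/(k(k+2)) = (1/2)[1/k - 1/(k+2)]
Telescoping leaves the first two and last two terms:
= (1/2)[1/72 + 1/73 - 1/172 - 1/173]
= 625325/78198768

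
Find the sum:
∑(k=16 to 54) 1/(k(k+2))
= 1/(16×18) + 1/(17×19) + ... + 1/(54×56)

Partial fractions: 1/(k(k+2)) = (1/2)[1/k - 1/(k+2)]
Telescoping leaves the first two and last two terms:
= (1/2)[1/16 + 1/17 - 1/55 - 1/56]
= 8931/209440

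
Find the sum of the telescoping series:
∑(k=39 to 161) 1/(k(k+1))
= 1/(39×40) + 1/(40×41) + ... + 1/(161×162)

Partial fractions: 1/(k(k+1)) = 1/k - 1/(k+1)
The series telescopes:
= (1/39 - 1/40) + (1/40 - 1/41) + ... + (1/161 - 1/162)
= 1/39 - 1/162
= 41/2106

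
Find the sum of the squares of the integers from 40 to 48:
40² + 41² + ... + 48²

Use ∑_{k=1}^{n} k² = n(n+1)(2n+1)/6, then subtract the first 39 terms.
∑_{k=1}^{48} k² = 48×49×97/6 = 38024
∑_{k=1}^{39} k² = 39×40×79/6 = 20540
∑_{k=40}^{48} k² = 38024 - 20540 = 17484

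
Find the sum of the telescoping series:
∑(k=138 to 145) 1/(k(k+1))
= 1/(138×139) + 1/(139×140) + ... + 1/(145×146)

Partial fractions: 1/(k(k+1)) = 1/k - 1/(k+1)
The series telescopes:
= (1/138 - 1/139) + (1/139 - 1/140) + ... + (1/145 - 1/146)
= 1/138 - 1/146
= 2/5037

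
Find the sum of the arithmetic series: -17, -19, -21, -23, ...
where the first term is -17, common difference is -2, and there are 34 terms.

Sₙ = n/2 × (first + last)
Last term = a + (n-1)d = -17 + (34-1)×(-2) = -83
S_34 = 34/2 × (-17 + (-83))
S_34 = 34/2 × (-100) = -1700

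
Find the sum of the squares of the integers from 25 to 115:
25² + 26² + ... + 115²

Use ∑_{k=1}^{n} k² = n(n+1)(2n+1)/6, then subtract the first 24 terms.
∑_{k=1}^{115} k² = 115×116×231/6 = 513590
∑_{k=1}^{24} k² = 24×25×49/6 = 4900
∑_{k=25}^{115} k² = 513590 - 4900 = 508690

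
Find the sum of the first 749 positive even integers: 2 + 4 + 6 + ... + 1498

Sum of first n even numbers = n(n+1)
= 749×750
= 561750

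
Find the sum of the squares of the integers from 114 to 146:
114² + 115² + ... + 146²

Use ∑_{k=1}^{n} k² = n(n+1)(2n+1)/6, then subtract the first 113 terms.
∑_{k=1}^{146} k² = 146×147×293/6 = 1048061
∑_{k=1}^{113} k² = 113×114×227/6 = 487369
∑_{k=114}^{146} k² = 1048061 - 487369 = 560692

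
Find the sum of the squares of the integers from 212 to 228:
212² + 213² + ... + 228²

Use ∑_{k=1}^{n} k² = n(n+1)(2n+1)/6, then subtract the first 211 terms.
∑_{k=1}^{228} k² = 228×229×457/6 = 3976814
∑_{k=1}^{211} k² = 211×212×423/6 = 3153606
∑_{k=212}^{228} k² = 3976814 - 3153606 = 823208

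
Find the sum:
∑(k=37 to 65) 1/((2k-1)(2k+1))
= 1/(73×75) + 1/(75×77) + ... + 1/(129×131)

Partial fractions: 1/((2k-1)(2k+1)) = (1/2)[1/(2k-1) - 1/(2k+1)]
The series telescopes:
= (1/2)[1/73 - 1/131]
= 29/9563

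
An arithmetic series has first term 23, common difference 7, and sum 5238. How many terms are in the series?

Using S = n/2 × [2a + (n-1)d]
5238 = n/2 × [2(23) + (n-1)(7)]
5238 = n/2 × [46 + 7n - 7]
10476 = n × [39 + 7n]
7n² + (39)n - 10476 = 0
Discriminant: Δ = (39)² - 4(7)(-10476) = 1521 + 293328 = 294849
√Δ = 543
n = [-(39) + √Δ] / (2·7) = (-39 + 543) / 14 = 504 / 14 = 36
(The negative root is discarded since n must be a positive integer.)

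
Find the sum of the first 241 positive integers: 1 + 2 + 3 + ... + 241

Formula: ∑k = n(n+1)/2
= 241×242/2
= 58322/2
= 29161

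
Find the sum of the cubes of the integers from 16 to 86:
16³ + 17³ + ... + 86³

Use ∑_{k=1}^{n} k³ = [n(n+1)/2]², then subtract the first 15 terms.
∑_{k=1}^{86} k³ = [86×87/2]² = 3741² = 13995081
∑_{k=1}^{15} k³ = [15×16/2]² = 120² = 14400
∑_{k=16}^{86} k³ = 13995081 - 14400 = 13980681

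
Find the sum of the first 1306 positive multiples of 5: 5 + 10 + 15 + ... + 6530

Factor out 5: = 5(1 + 2 + ... + 1306) = 5 × n(n+1)/2
= 5 × 1306×1307/2
= 5 × 853471
= 4267355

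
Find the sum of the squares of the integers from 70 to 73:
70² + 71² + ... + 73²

Use ∑_{k=1}^{n} k² = n(n+1)(2n+1)/6, then subtract the first 69 terms.
∑_{k=1}^{73} k² = 73×74×147/6 = 132349
∑_{k=1}^{69} k² = 69×70×139/6 = 111895
∑_{k=70}^{73} k² = 132349 - 111895 = 20454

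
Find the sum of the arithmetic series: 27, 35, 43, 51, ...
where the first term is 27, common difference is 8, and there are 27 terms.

Sₙ = n/2 × (first + last)
Last term = a + (n-1)d = 27 + (27-1)×8 = 235
S_27 = 27/2 × (27 + 235)
S_27 = 27/2 × 262 = 3537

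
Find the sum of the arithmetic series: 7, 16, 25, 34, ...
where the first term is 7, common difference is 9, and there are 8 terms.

Sₙ = n/2 × (first + last)
Last term = a + (n-1)d = 7 + (8-1)×9 = 70
S_8 = 8/2 × (7 + 70)
S_8 = 8/2 × 77 = 308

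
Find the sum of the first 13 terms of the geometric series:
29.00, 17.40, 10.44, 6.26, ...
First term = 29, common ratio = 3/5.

Sₙ = a(1 - rⁿ) / (1 - r)
S_13 = 29(1 - (3/5)^13) / (1 - (3/5))
S_13 = 29(1 - (1594323/1220703125)) / (2/5)
S_13 = 17677077629/244140625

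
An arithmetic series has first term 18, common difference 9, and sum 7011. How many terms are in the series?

Using S = n/2 × [2a + (n-1)d]
7011 = n/2 × [2(18) + (n-1)(9)]
7011 = n/2 × [36 + 9n - 9]
14022 = n × [27 + 9n]
9n² + (27)n - 14022 = 0
Discriminant: Δ = (27)² - 4(9)(-14022) = 729 + 504792 = 505521
√Δ = 711
n = [-(27) + √Δ] / (2·9) = (-27 + 711) / 18 = 684 / 18 = 38
(The negative root is discarded since n must be a positive integer.)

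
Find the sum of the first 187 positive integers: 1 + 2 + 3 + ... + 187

Formula: ∑k = n(n+1)/2
= 187×188/2
= 35156/2
= 17578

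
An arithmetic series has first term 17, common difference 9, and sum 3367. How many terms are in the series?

Using S = n/2 × [2a + (n-1)d]
3367 = n/2 × [2(17) + (n-1)(9)]
3367 = n/2 × [34 + 9n - 9]
6734 = n × [25 + 9n]
9n² + (25)n - 6734 = 0
Discriminant: Δ = (25)² - 4(9)(-6734) = 625 + 242424 = 243049
√Δ = 493
n = [-(25) + √Δ] / (2·9) = (-25 + 493) / 18 = 468 / 18 = 26
(The negative root is discarded since n must be a positive integer.)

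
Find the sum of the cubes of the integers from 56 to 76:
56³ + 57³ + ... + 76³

Use ∑_{k=1}^{n} k³ = [n(n+1)/2]², then subtract the first 55 terms.
∑_{k=1}^{76} k³ = [76×77/2]² = 2926² = 8561476
∑_{k=1}^{55} k³ = [55×56/2]² = 1540² = 2371600
∑_{k=56}^{76} k³ = 8561476 - 2371600 = 6189876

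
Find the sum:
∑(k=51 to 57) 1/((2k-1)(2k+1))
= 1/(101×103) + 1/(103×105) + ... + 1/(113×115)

Partial fractions: 1/((2k-1)(2k+1)) = (1/2)[1/(2k-1) - 1/(2k+1)]
The series telescopes:
= (1/2)[1/101 - 1/115]
= 7/11615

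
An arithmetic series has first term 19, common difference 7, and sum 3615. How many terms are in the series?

Using S = n/2 × [2a + (n-1)d]
3615 = n/2 × [2(19) + (n-1)(7)]
3615 = n/2 × [38 + 7n - 7]
7230 = n × [31 + 7n]
7n² + (31)n - 7230 = 0
Discriminant: Δ = (31)² - 4(7)(-7230) = 961 + 202440 = 203401
√Δ = 451
n = [-(31) + √Δ] / (2·7) = (-31 + 451) / 14 = 420 / 14 = 30
(The negative root is discarded since n must be a positive integer.)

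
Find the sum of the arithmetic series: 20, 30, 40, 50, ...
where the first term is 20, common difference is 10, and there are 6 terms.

Sₙ = n/2 × (first + last)
Last term = a + (n-1)d = 20 + (6-1)×10 = 70
S_6 = 6/2 × (20 + 70)
S_6 = 6/2 × 90 = 270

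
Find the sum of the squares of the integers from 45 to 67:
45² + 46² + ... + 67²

Use ∑_{k=1}^{n} k² = n(n+1)(2n+1)/6, then subtract the first 44 terms.
∑_{k=1}^{67} k² = 67×68×135/6 = 102510
∑_{k=1}^{44} k² = 44×45×89/6 = 29370
∑_{k=45}^{67} k² = 102510 - 29370 = 73140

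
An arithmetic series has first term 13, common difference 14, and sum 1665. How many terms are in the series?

Using S = n/2 × [2a + (n-1)d]
1665 = n/2 × [2(13) + (n-1)(14)]
1665 = n/2 × [26 + 14n - 14]
3330 = n × [12 + 14n]
14n² + (12)n - 3330 = 0
Discriminant: Δ = (12)² - 4(14)(-3330) = 144 + 186480 = 186624
√Δ = 432
n = [-(12) + √Δ] / (2·14) = (-12 + 432) / 28 = 420 / 28 = 15
(The negative root is discarded since n must be a positive integer.)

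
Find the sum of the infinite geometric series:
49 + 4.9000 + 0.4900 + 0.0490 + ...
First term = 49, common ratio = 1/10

For |r| < 1, S = a / (1 - r)
S = 49 / (1 - (1/10))
S = 49 / (9/10)
S = 490/9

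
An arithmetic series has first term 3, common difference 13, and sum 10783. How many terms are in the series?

Using S = n/2 × [2a + (n-1)d]
10783 = n/2 × [2(3) + (n-1)(13)]
10783 = n/2 × [6 + 13n - 13]
21566 = n × [-7 + 13n]
13n² + (-7)n - 21566 = 0
Discriminant: Δ = (-7)² - 4(13)(-21566) = 49 + 1121432 = 1121481
√Δ = 1059
n = [-(-7) + √Δ] / (2·13) = (7 + 1059) / 26 = 1066 / 26 = 41
(The negative root is discarded since n must be a positive integer.)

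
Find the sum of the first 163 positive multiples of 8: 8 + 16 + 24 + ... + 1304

Factor out 8: = 8(1 + 2 + ... + 163) = 8 × n(n+1)/2
= 8 × 163×164/2
= 8 × 13366
= 106928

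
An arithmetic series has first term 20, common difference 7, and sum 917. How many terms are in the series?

Using S = n/2 × [2a + (n-1)d]
917 = n/2 × [2(20) + (n-1)(7)]
917 = n/2 × [40 + 7n - 7]
1834 = n × [33 + 7n]
7n² + (33)n - 1834 = 0
Discriminant: Δ = (33)² - 4(7)(-1834) = 1089 + 51352 = 52441
√Δ = 229
n = [-(33) + √Δ] / (2·7) = (-33 + 229) / 14 = 196 / 14 = 14
(The negative root is discarded since n must be a positive integer.)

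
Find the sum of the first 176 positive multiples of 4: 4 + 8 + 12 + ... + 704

Factor out 4: = 4(1 + 2 + ... + 176) = 4 × n(n+1)/2
= 4 × 176×177/2
= 4 × 15576
= 62304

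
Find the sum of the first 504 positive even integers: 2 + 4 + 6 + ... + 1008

Sum of first n even numbers = n(n+1)
= 504×505
= 254520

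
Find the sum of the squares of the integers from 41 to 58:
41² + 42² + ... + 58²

Use ∑_{k=1}^{n} k² = n(n+1)(2n+1)/6, then subtract the first 40 terms.
∑_{k=1}^{58} k² = 58×59×117/6 = 66729
∑_{k=1}^{40} k² = 40×41×81/6 = 22140
∑_{k=41}^{58} k² = 66729 - 22140 = 44589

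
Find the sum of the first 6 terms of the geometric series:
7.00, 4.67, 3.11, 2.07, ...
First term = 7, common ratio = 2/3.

Sₙ = a(1 - rⁿ) / (1 - r)
S_6 = 7(1 - (2/3)^6) / (1 - (2/3))
S_6 = 7(1 - (64/729)) / (1/3)
S_6 = 4655/243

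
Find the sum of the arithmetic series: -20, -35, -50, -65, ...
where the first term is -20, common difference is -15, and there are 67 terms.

Sₙ = n/2 × (first + last)
Last term = a + (n-1)d = -20 + (67-1)×(-15) = -1010
S_67 = 67/2 × (-20 + (-1010))
S_67 = 67/2 × (-1030) = -34505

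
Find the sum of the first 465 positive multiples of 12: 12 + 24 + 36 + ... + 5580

Factor out 12: = 12(1 + 2 + ... + 465) = 12 × n(n+1)/2
= 12 × 465×466/2
= 12 × 108345
= 1300140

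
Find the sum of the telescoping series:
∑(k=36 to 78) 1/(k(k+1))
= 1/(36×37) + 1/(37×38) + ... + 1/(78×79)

Partial fractions: 1/(k(k+1)) = 1/k - 1/(k+1)
The series telescopes:
= (1/36 - 1/37) + (1/37 - 1/38) + ... + (1/78 - 1/79)
= 1/36 - 1/79
= 43/2844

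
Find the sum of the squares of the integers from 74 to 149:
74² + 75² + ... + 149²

Use ∑_{k=1}^{n} k² = n(n+1)(2n+1)/6, then subtract the first 73 terms.
∑_{k=1}^{149} k² = 149×150×299/6 = 1113775
∑_{k=1}^{73} k² = 73×74×147/6 = 132349
∑_{k=74}^{149} k² = 1113775 - 132349 = 981426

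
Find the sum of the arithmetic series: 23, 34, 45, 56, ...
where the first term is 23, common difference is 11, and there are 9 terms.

Sₙ = n/2 × (first + last)
Last term = a + (n-1)d = 23 + (9-1)×11 = 111
S_9 = 9/2 × (23 + 111)
S_9 = 9/2 × 134 = 603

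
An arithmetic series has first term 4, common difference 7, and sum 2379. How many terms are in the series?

Using S = n/2 × [2a + (n-1)d]
2379 = n/2 × [2(4) + (n-1)(7)]
2379 = n/2 × [8 + 7n - 7]
4758 = n × [1 + 7n]
7n² + (1)n - 4758 = 0
Discriminant: Δ = (1)² - 4(7)(-4758) = 1 + 133224 = 133225
√Δ = 365
n = [-(1) + √Δ] / (2·7) = (-1 + 365) / 14 = 364 / 14 = 26
(The negative root is discarded since n must be a positive integer.)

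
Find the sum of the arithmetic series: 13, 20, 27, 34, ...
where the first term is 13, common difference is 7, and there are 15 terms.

Sₙ = n/2 × (first + last)
Last term = a + (n-1)d = 13 + (15-1)×7 = 111
S_15 = 15/2 × (13 + 111)
S_15 = 15/2 × 124 = 930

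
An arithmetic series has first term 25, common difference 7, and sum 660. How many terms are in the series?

Using S = n/2 × [2a + (n-1)d]
660 = n/2 × [2(25) + (n-1)(7)]
660 = n/2 × [50 + 7n - 7]
1320 = n × [43 + 7n]
7n² + (43)n - 1320 = 0
Discriminant: Δ = (43)² - 4(7)(-1320) = 1849 + 36960 = 38809
√Δ = 197
n = [-(43) + √Δ] / (2·7) = (-43 + 197) / 14 = 154 / 14 = 11
(The negative root is discarded since n must be a positive integer.)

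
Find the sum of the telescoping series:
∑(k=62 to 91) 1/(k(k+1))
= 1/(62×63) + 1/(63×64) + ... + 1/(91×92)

Partial fractions: 1/(k(k+1)) = 1/k - 1/(k+1)
The series telescopes:
= (1/62 - 1/63) + (1/63 - 1/64) + ... + (1/91 - 1/92)
= 1/62 - 1/92
= 15/2852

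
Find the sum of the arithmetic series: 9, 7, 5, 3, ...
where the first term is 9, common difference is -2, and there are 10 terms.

Sₙ = n/2 × (first + last)
Last term = a + (n-1)d = 9 + (10-1)×(-2) = -9
S_10 = 10/2 × (9 + (-9))
S_10 = 10/2 × 0 = 0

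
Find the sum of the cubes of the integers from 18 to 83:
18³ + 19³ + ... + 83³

Use ∑_{k=1}^{n} k³ = [n(n+1)/2]², then subtract the first 17 terms.
∑_{k=1}^{83} k³ = [83×84/2]² = 3486² = 12152196
∑_{k=1}^{17} k³ = [17×18/2]² = 153² = 23409
∑_{k=18}^{83} k³ = 12152196 - 23409 = 12128787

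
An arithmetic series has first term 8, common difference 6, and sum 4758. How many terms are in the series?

Using S = n/2 × [2a + (n-1)d]
4758 = n/2 × [2(8) + (n-1)(6)]
4758 = n/2 × [16 + 6n - 6]
9516 = n × [10 + 6n]
6n² + (10)n - 9516 = 0
Discriminant: Δ = (10)² - 4(6)(-9516) = 100 + 228384 = 228484
√Δ = 478
n = [-(10) + √Δ] / (2·6) = (-10 + 478) / 12 = 468 / 12 = 39
(The negative root is discarded since n must be a positive integer.)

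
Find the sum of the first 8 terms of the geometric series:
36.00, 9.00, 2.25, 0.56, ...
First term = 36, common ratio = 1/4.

Sₙ = a(1 - rⁿ) / (1 - r)
S_8 = 36(1 - (1/4)^8) / (1 - (1/4))
S_8 = 36(1 - (1/65536)) / (3/4)
S_8 = 196605/4096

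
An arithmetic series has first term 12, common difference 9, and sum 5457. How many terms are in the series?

Using S = n/2 × [2a + (n-1)d]
5457 = n/2 × [2(12) + (n-1)(9)]
5457 = n/2 × [24 + 9n - 9]
10914 = n × [15 + 9n]
9n² + (15)n - 10914 = 0
Discriminant: Δ = (15)² - 4(9)(-10914) = 225 + 392904 = 393129
√Δ = 627
n = [-(15) + √Δ] / (2·9) = (-15 + 627) / 18 = 612 / 18 = 34
(The negative root is discarded since n must be a positive integer.)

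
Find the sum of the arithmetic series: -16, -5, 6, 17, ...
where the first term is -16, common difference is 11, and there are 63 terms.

Sₙ = n/2 × (first + last)
Last term = a + (n-1)d = -16 + (63-1)×11 = 666
S_63 = 63/2 × (-16 + 666)
S_63 = 63/2 × 650 = 20475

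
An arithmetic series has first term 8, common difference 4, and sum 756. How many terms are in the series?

Using S = n/2 × [2a + (n-1)d]
756 = n/2 × [2(8) + (n-1)(4)]
756 = n/2 × [16 + 4n - 4]
1512 = n × [12 + 4n]
4n² + (12)n - 1512 = 0
Discriminant: Δ = (12)² - 4(4)(-1512) = 144 + 24192 = 24336
√Δ = 156
n = [-(12) + √Δ] / (2·4) = (-12 + 156) / 8 = 144 / 8 = 18
(The negative root is discarded since n must be a positive integer.)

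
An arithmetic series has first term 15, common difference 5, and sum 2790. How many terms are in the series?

Using S = n/2 × [2a + (n-1)d]
2790 = n/2 × [2(15) + (n-1)(5)]
2790 = n/2 × [30 + 5n - 5]
5580 = n × [25 + 5n]
5n² + (25)n - 5580 = 0
Discriminant: Δ = (25)² - 4(5)(-5580) = 625 + 111600 = 112225
√Δ = 335
n = [-(25) + √Δ] / (2·5) = (-25 + 335) / 10 = 310 / 10 = 31
(The negative root is discarded since n must be a positive integer.)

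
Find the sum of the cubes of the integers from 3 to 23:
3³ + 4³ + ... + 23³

Use ∑_{k=1}^{n} k³ = [n(n+1)/2]², then subtract the first 2 terms.
∑_{k=1}^{23} k³ = [23×24/2]² = 276² = 76176
∑_{k=1}^{2} k³ = [2×3/2]² = 3² = 9
∑_{k=3}^{23} k³ = 76176 - 9 = 76167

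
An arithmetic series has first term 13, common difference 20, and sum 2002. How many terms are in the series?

Using S = n/2 × [2a + (n-1)d]
2002 = n/2 × [2(13) + (n-1)(20)]
2002 = n/2 × [26 + 20n - 20]
4004 = n × [6 + 20n]
20n² + (6)n - 4004 = 0
Discriminant: Δ = (6)² - 4(20)(-4004) = 36 + 320320 = 320356
√Δ = 566
n = [-(6) + √Δ] / (2·20) = (-6 + 566) / 40 = 560 / 40 = 14
(The negative root is discarded since n must be a positive integer.)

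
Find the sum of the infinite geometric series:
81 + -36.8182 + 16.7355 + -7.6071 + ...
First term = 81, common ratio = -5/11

For |r| < 1, S = a / (1 - r)
S = 81 / (1 - (-5/11))
S = 81 / (16/11)
S = 891/16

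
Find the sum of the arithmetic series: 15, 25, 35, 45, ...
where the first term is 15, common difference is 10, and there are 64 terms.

Sₙ = n/2 × (first + last)
Last term = a + (n-1)d = 15 + (64-1)×10 = 645
S_64 = 64/2 × (15 + 645)
S_64 = 64/2 × 660 = 21120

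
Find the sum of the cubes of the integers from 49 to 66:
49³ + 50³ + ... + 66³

Use ∑_{k=1}^{n} k³ = [n(n+1)/2]², then subtract the first 48 terms.
∑_{k=1}^{66} k³ = [66×67/2]² = 2211² = 4888521
∑_{k=1}^{48} k³ = [48×49/2]² = 1176² = 1382976
∑_{k=49}^{66} k³ = 4888521 - 1382976 = 3505545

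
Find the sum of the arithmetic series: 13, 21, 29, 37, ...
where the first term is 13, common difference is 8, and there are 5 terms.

Sₙ = n/2 × (first + last)
Last term = a + (n-1)d = 13 + (5-1)×8 = 45
S_5 = 5/2 × (13 + 45)
S_5 = 5/2 × 58 = 145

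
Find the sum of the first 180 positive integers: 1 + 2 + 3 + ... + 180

Formula: ∑k = n(n+1)/2
= 180×181/2
= 32580/2
= 16290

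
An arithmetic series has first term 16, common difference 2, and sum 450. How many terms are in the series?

Using S = n/2 × [2a + (n-1)d]
450 = n/2 × [2(16) + (n-1)(2)]
450 = n/2 × [32 + 2n - 2]
900 = n × [30 + 2n]
2n² + (30)n - 900 = 0
Discriminant: Δ = (30)² - 4(2)(-900) = 900 + 7200 = 8100
√Δ = 90
n = [-(30) + √Δ] / (2·2) = (-30 + 90) / 4 = 60 / 4 = 15
(The negative root is discarded since n must be a positive integer.)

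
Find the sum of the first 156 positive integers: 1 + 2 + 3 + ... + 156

Formula: ∑k = n(n+1)/2
= 156×157/2
= 24492/2
= 12246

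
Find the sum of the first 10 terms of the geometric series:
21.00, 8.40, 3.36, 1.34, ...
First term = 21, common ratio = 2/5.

Sₙ = a(1 - rⁿ) / (1 - r)
S_10 = 21(1 - (2/5)^10) / (1 - (2/5))
S_10 = 21(1 - (1024/9765625)) / (3/5)
S_10 = 68352207/1953125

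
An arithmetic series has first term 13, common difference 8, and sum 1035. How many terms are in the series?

Using S = n/2 × [2a + (n-1)d]
1035 = n/2 × [2(13) + (n-1)(8)]
1035 = n/2 × [26 + 8n - 8]
2070 = n × [18 + 8n]
8n² + (18)n - 2070 = 0
Discriminant: Δ = (18)² - 4(8)(-2070) = 324 + 66240 = 66564
√Δ = 258
n = [-(18) + √Δ] / (2·8) = (-18 + 258) / 16 = 240 / 16 = 15
(The negative root is discarded since n must be a positive integer.)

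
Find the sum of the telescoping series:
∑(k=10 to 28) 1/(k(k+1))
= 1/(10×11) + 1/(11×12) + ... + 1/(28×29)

Partial fractions: 1/(k(k+1)) = 1/k - 1/(k+1)
The series telescopes:
= (1/10 - 1/11) + (1/11 - 1/12) + ... + (1/28 - 1/29)
= 1/10 - 1/29
= 19/290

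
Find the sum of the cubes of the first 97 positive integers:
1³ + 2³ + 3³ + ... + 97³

Formula: ∑k³ = [n(n+1)/2]²
= [97×98/2]²
= 4753²
= 22591009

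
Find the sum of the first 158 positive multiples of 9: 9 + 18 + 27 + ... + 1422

Factor out 9: = 9(1 + 2 + ... + 158) = 9 × n(n+1)/2
= 9 × 158×159/2
= 9 × 12561
= 113049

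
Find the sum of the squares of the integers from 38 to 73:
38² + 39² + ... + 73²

Use ∑_{k=1}^{n} k² = n(n+1)(2n+1)/6, then subtract the first 37 terms.
∑_{k=1}^{73} k² = 73×74×147/6 = 132349
∑_{k=1}^{37} k² = 37×38×75/6 = 17575
∑_{k=38}^{73} k² = 132349 - 17575 = 114774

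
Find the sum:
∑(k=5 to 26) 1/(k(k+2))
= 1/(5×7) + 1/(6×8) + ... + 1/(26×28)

Partial fractions: 1/(k(k+2)) = (1/2)[1/k - 1/(k+2)]
Telescoping leaves the first two and last two terms:
= (1/2)[1/5 + 1/6 - 1/27 - 1/28]
= 1111/7560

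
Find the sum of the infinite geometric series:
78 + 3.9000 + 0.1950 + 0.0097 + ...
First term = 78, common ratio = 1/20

For |r| < 1, S = a / (1 - r)
S = 78 / (1 - (1/20))
S = 78 / (19/20)
S = 1560/19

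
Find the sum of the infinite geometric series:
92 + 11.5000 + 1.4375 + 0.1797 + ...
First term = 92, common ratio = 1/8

For |r| < 1, S = a / (1 - r)
S = 92 / (1 - (1/8))
S = 92 / (7/8)
S = 736/7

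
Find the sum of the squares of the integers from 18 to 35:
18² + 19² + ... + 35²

Use ∑_{k=1}^{n} k² = n(n+1)(2n+1)/6, then subtract the first 17 terms.
∑_{k=1}^{35} k² = 35×36×71/6 = 14910
∑_{k=1}^{17} k² = 17×18×35/6 = 1785
∑_{k=18}^{35} k² = 14910 - 1785 = 13125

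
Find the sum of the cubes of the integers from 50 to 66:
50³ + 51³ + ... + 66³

Use ∑_{k=1}^{n} k³ = [n(n+1)/2]², then subtract the first 49 terms.
∑_{k=1}^{66} k³ = [66×67/2]² = 2211² = 4888521
∑_{k=1}^{49} k³ = [49×50/2]² = 1225² = 1500625
∑_{k=50}^{66} k³ = 4888521 - 1500625 = 3387896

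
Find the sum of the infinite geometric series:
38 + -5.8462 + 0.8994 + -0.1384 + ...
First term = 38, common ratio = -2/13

For |r| < 1, S = a / (1 - r)
S = 38 / (1 - (-2/13))
S = 38 / (15/13)
S = 494/15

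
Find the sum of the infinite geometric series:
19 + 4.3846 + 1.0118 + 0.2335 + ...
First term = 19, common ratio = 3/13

For |r| < 1, S = a / (1 - r)
S = 19 / (1 - (3/13))
S = 19 / (10/13)
S = 247/10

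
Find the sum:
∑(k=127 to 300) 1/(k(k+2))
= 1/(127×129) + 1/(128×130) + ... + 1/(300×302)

Partial fractions: 1/(k(k+2)) = (1/2)[1/k - 1/(k+2)]
Telescoping leaves the first two and last two terms:
= (1/2)[1/127 + 1/128 - 1/301 - 1/302]
= 6688821/1477702912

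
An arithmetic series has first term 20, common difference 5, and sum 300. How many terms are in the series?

Using S = n/2 × [2a + (n-1)d]
300 = n/2 × [2(20) + (n-1)(5)]
300 = n/2 × [40 + 5n - 5]
600 = n × [35 + 5n]
5n² + (35)n - 600 = 0
Discriminant: Δ = (35)² - 4(5)(-600) = 1225 + 12000 = 13225
√Δ = 115
n = [-(35) + √Δ] / (2·5) = (-35 + 115) / 10 = 80 / 10 = 8
(The negative root is discarded since n must be a positive integer.)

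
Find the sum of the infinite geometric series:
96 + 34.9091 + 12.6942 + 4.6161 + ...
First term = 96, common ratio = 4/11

For |r| < 1, S = a / (1 - r)
S = 96 / (1 - (4/11))
S = 96 / (7/11)
S = 1056/7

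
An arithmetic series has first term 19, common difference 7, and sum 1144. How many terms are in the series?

Using S = n/2 × [2a + (n-1)d]
1144 = n/2 × [2(19) + (n-1)(7)]
1144 = n/2 × [38 + 7n - 7]
2288 = n × [31 + 7n]
7n² + (31)n - 2288 = 0
Discriminant: Δ = (31)² - 4(7)(-2288) = 961 + 64064 = 65025
√Δ = 255
n = [-(31) + √Δ] / (2·7) = (-31 + 255) / 14 = 224 / 14 = 16
(The negative root is discarded since n must be a positive integer.)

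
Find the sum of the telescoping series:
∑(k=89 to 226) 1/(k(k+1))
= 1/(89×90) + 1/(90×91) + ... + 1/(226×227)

Partial fractions: 1/(k(k+1)) = 1/k - 1/(k+1)
The series telescopes:
= (1/89 - 1/90) + (1/90 - 1/91) + ... + (1/226 - 1/227)
= 1/89 - 1/227
= 138/20203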